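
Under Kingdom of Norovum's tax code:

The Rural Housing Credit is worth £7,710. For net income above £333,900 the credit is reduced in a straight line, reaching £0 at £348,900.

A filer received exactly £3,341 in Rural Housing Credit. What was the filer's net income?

£3,341 is 3,341/7,710 of the full £7,710, so 4,369/7,710 of the £15,000 range has been used: income = £333,900 + £15,000 × 4,369/7,710 = £342,400.

£342,400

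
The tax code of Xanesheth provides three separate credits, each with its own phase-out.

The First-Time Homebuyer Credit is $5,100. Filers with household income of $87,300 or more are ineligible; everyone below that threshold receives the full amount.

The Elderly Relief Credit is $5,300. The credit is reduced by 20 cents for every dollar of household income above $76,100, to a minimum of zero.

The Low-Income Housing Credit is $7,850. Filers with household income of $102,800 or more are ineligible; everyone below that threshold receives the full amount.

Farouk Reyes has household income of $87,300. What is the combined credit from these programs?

First-Time Homebuyer Credit: $87,300 meets or exceeds the $87,300 cutoff, so the credit is $0.
Elderly Relief Credit: 20% of the $11,200 excess over $76,100 is $2,240; credit = $5,300 − $2,240 = $3,060.
Low-Income Housing Credit: $87,300 is below the $102,800 cutoff, so the full $7,850 applies.
Total: $0 + $3,060 + $7,850 = $10,910.

$10,910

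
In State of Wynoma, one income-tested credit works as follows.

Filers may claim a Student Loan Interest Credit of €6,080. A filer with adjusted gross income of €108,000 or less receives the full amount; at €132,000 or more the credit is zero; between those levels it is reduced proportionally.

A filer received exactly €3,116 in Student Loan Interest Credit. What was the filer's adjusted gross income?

€3,116 is 3,116/6,080 of the full €6,080, so 2,964/6,080 of the €24,000 range has been used: income = €108,000 + €24,000 × 2,964/6,080 = €119,700.

€119,700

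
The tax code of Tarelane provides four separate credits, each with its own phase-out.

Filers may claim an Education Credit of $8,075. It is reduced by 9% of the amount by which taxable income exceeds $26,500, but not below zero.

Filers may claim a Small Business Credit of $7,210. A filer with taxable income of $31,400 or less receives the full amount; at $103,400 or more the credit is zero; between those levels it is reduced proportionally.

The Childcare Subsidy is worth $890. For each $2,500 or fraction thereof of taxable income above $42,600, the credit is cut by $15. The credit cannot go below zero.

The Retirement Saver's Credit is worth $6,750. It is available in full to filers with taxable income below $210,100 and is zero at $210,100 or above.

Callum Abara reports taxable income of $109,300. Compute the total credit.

Education Credit: 9% of the $82,800 excess over $26,500 is $7,452; credit = $8,075 − $7,452 = $623.
Small Business Credit: $109,300 is at or above $103,400, so the credit is $0.
Childcare Subsidy: income exceeds $42,600 by $66,700, which is 27 full-or-partial $2,500 increments; reduction = 27 × $15 = $405, leaving $485.
Retirement Saver's Credit: $109,300 is below the $210,100 cutoff, so the full $6,750 applies.
Total: $623 + $0 + $485 + $6,750 = $7,858.

$7,858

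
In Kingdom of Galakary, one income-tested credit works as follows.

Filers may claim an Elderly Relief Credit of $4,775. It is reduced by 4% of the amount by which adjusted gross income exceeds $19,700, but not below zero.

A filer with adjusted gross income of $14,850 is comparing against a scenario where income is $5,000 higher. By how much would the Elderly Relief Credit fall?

At $14,850 — $14,850 is at or below the $19,700 threshold, so the full $4,775 applies.
At $19,850 — 4% of the $150 excess over $19,700 is $6; credit = $4,775 − $6 = $4,769.
Lost: $4,775 − $4,769 = $6.

$6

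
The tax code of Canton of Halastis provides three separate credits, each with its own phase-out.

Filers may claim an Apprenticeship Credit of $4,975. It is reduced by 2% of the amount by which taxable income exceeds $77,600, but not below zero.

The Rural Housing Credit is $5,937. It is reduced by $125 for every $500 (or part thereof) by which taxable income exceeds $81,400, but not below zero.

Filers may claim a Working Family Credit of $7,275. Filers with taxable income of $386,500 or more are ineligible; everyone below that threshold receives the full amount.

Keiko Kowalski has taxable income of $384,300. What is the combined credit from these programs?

$7,275

Apprenticeship Credit: 2% of the $306,700 excess over $77,600 is $6,134 ≥ base, so the credit is $0.
Rural Housing Credit: income exceeds $81,400 by $302,900 → 606 increments × $125 = $75,750 ≥ base, so the credit is $0.
Working Family Credit: $384,300 is below the $386,500 cutoff, so the full $7,275 applies.
Total: $0 + $0 + $7,275 = $7,275.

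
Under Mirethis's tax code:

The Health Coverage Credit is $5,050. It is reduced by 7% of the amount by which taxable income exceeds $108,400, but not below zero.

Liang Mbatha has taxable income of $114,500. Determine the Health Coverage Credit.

$4,623

Health Coverage Credit: 7% of the $6,100 excess over $108,400 is $427; credit = $5,050 − $427 = $4,623.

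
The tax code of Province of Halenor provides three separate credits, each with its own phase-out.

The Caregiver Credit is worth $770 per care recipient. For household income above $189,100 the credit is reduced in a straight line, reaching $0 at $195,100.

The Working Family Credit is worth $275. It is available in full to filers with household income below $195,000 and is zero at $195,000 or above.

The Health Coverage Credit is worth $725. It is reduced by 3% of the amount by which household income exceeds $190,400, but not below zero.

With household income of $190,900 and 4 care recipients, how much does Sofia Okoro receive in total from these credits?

Caregiver Credit: base = 4 × $770 = $3,080. $190,900 is $1,800 into a $6,000 phase-out range, leaving 4,200/6,000 of the credit: $3,080 × 4,200/6,000 = $2,156.
Working Family Credit: $190,900 is below the $195,000 cutoff, so the full $275 applies.
Health Coverage Credit: 3% of the $500 excess over $190,400 is $15; credit = $725 − $15 = $710.
Total: $2,156 + $275 + $710 = $3,141.

$3,141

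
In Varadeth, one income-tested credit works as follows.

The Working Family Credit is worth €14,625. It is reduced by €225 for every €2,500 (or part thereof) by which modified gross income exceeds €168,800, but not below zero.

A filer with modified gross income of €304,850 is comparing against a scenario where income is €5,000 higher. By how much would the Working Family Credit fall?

At €304,850 — income exceeds €168,800 by €136,050, which is 55 full-or-partial €2,500 increments; reduction = 55 × €225 = €12,375, leaving €2,250.
At €309,850 — income exceeds €168,800 by €141,050, which is 57 full-or-partial €2,500 increments; reduction = 57 × €225 = €12,825, leaving €1,800.
Lost: €2,250 − €1,800 = €450.

€450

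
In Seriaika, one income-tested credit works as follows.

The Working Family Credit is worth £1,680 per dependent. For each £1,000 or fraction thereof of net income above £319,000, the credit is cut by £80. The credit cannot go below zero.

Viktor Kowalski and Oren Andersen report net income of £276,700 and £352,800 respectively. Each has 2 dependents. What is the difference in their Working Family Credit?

£2,720

Viktor (£276,700): Working Family Credit: base = 2 × £1,680 = £3,360. £276,700 is at or below the £319,000 threshold, so the full £3,360 applies.
Oren (£352,800): Working Family Credit: base = 2 × £1,680 = £3,360. income exceeds £319,000 by £33,800, which is 34 full-or-partial £1,000 increments; reduction = 34 × £80 = £2,720, leaving £640.
Difference: |£3,360 − £640| = £2,720.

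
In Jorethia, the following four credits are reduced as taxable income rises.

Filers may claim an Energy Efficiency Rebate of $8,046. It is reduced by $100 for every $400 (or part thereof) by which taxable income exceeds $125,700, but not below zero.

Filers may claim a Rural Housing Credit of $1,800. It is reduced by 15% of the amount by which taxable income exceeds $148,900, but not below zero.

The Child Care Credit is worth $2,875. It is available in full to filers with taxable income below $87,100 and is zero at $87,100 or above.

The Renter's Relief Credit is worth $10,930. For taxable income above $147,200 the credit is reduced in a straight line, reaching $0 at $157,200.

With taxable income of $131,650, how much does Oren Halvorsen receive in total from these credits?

$19,276

Energy Efficiency Rebate: income exceeds $125,700 by $5,950, which is 15 full-or-partial $400 increments; reduction = 15 × $100 = $1,500, leaving $6,546.
Rural Housing Credit: $131,650 is at or below the $148,900 threshold, so the full $1,800 applies.
Child Care Credit: $131,650 meets or exceeds the $87,100 cutoff, so the credit is $0.
Renter's Relief Credit: $131,650 is at or below the $147,200 threshold, so the full $10,930 applies.
Total: $6,546 + $1,800 + $0 + $10,930 = $19,276.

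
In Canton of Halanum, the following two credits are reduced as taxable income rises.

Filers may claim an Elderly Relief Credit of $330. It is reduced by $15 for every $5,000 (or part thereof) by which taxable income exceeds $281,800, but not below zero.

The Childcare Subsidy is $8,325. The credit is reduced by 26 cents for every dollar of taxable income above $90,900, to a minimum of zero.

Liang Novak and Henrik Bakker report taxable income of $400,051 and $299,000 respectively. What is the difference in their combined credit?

Liang ($400,051): Elderly Relief Credit: income exceeds $281,800 by $118,251 → 24 increments × $15 = $360 ≥ base, so the credit is $0. Childcare Subsidy: 26% of the $309,151 excess over $90,900 is $80,379.26 ≥ base, so the credit is $0. total $0 + $0 = $0
Henrik ($299,000): Elderly Relief Credit: income exceeds $281,800 by $17,200, which is 4 full-or-partial $5,000 increments; reduction = 4 × $15 = $60, leaving $270. Childcare Subsidy: 26% of the $208,100 excess over $90,900 is $54,106 ≥ base, so the credit is $0. total $270 + $0 = $270
Difference: |$0 − $270| = $270.

$270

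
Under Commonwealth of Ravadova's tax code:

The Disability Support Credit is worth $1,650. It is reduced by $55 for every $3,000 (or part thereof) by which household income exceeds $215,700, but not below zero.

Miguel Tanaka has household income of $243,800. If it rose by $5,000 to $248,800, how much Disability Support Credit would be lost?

$110

At $243,800 — income exceeds $215,700 by $28,100, which is 10 full-or-partial $3,000 increments; reduction = 10 × $55 = $550, leaving $1,100.
At $248,800 — income exceeds $215,700 by $33,100, which is 12 full-or-partial $3,000 increments; reduction = 12 × $55 = $660, leaving $990.
Lost: $1,100 − $990 = $110.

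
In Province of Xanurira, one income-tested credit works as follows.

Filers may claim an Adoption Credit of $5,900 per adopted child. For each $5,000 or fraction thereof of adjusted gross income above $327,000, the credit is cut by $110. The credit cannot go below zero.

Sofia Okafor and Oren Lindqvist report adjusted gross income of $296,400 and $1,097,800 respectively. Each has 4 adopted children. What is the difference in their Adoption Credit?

Sofia ($296,400): Adoption Credit: base = 4 × $5,900 = $23,600. $296,400 is at or below the $327,000 threshold, so the full $23,600 applies.
Oren ($1,097,800): Adoption Credit: base = 4 × $5,900 = $23,600. income exceeds $327,000 by $770,800, which is 155 full-or-partial $5,000 increments; reduction = 155 × $110 = $17,050, leaving $6,550.
Difference: |$23,600 − $6,550| = $17,050.

$17,050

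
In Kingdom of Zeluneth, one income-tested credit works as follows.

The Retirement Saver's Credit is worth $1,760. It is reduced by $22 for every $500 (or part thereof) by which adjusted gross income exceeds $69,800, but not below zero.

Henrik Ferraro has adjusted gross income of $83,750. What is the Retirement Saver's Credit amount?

Retirement Saver's Credit: income exceeds $69,800 by $13,950, which is 28 full-or-partial $500 increments; reduction = 28 × $22 = $616, leaving $1,144.

$1,144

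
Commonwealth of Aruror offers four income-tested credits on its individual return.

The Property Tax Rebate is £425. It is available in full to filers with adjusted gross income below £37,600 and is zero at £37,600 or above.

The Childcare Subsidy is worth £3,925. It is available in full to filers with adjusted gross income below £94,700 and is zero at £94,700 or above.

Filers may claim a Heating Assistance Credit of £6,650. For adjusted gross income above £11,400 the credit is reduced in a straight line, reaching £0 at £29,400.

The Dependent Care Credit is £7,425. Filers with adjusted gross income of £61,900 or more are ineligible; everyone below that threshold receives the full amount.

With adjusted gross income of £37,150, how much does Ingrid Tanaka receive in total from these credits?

Property Tax Rebate: £37,150 is below the £37,600 cutoff, so the full £425 applies.
Childcare Subsidy: £37,150 is below the £94,700 cutoff, so the full £3,925 applies.
Heating Assistance Credit: £37,150 is at or above £29,400, so the credit is £0.
Dependent Care Credit: £37,150 is below the £61,900 cutoff, so the full £7,425 applies.
Total: £425 + £3,925 + £0 + £7,425 = £11,775.

£11,775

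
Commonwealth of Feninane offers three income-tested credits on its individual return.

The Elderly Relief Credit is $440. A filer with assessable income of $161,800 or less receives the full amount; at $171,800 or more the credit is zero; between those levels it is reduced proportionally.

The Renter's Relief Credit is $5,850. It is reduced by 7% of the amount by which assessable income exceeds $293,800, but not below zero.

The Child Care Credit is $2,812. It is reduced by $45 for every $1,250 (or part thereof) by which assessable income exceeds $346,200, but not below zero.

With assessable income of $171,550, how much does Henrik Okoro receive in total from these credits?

Elderly Relief Credit: $171,550 is $9,750 into a $10,000 phase-out range, leaving 250/10,000 of the credit: $440 × 250/10,000 = $11.
Renter's Relief Credit: $171,550 is at or below the $293,800 threshold, so the full $5,850 applies.
Child Care Credit: $171,550 is at or below the $346,200 threshold, so the full $2,812 applies.
Total: $11 + $5,850 + $2,812 = $8,673.

$8,673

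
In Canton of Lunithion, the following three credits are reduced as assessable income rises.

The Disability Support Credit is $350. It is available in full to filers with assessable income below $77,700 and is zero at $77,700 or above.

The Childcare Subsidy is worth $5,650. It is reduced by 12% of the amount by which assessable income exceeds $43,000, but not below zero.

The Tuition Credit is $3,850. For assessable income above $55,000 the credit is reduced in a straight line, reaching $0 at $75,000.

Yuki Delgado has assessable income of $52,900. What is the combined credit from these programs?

Disability Support Credit: $52,900 is below the $77,700 cutoff, so the full $350 applies.
Childcare Subsidy: 12% of the $9,900 excess over $43,000 is $1,188; credit = $5,650 − $1,188 = $4,462.
Tuition Credit: $52,900 is at or below the $55,000 threshold, so the full $3,850 applies.
Total: $350 + $4,462 + $3,850 = $8,662.

$8,662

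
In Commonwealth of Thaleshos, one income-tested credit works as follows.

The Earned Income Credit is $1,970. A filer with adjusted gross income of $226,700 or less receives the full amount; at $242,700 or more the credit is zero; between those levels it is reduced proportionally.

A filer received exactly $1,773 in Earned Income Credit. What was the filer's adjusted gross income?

$1,773 is 1,773/1,970 of the full $1,970, so 197/1,970 of the $16,000 range has been used: income = $226,700 + $16,000 × 197/1,970 = $228,300.

$228,300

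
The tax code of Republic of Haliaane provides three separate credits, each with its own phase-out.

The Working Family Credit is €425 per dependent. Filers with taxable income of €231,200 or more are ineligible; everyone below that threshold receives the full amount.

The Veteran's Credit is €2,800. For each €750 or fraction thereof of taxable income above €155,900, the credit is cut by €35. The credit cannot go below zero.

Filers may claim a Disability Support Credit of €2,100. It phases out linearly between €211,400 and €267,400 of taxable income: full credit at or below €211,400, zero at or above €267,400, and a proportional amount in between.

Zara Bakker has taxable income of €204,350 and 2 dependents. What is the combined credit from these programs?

€3,475

Working Family Credit: base = 2 × €425 = €850. €204,350 is below the €231,200 cutoff, so the full €850 applies.
Veteran's Credit: income exceeds €155,900 by €48,450, which is 65 full-or-partial €750 increments; reduction = 65 × €35 = €2,275, leaving €525.
Disability Support Credit: €204,350 is at or below the €211,400 threshold, so the full €2,100 applies.
Total: €850 + €525 + €2,100 = €3,475.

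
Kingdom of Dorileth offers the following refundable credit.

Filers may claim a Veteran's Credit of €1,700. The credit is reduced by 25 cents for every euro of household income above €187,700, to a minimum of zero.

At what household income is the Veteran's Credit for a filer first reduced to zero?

€194,500

The credit falls by 25% of each euro above €187,700, so it reaches zero when the excess is €1,700 / 25% = €6,800: income = €187,700 + €6,800 = €194,500.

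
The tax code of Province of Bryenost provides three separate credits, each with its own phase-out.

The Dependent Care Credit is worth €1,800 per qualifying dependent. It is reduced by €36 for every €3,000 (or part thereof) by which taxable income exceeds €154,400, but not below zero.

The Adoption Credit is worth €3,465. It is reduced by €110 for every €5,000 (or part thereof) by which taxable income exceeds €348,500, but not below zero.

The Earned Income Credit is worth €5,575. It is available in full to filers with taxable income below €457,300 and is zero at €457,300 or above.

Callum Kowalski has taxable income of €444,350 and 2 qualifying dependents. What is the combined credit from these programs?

€6,948

Dependent Care Credit: base = 2 × €1,800 = €3,600. income exceeds €154,400 by €289,950, which is 97 full-or-partial €3,000 increments; reduction = 97 × €36 = €3,492, leaving €108.
Adoption Credit: income exceeds €348,500 by €95,850, which is 20 full-or-partial €5,000 increments; reduction = 20 × €110 = €2,200, leaving €1,265.
Earned Income Credit: €444,350 is below the €457,300 cutoff, so the full €5,575 applies.
Total: €108 + €1,265 + €5,575 = €6,948.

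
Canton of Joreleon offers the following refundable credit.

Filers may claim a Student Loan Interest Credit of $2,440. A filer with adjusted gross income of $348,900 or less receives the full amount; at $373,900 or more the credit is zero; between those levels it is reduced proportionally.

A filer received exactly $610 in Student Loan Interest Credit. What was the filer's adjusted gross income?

$610 is 610/2,440 of the full $2,440, so 1,830/2,440 of the $25,000 range has been used: income = $348,900 + $25,000 × 1,830/2,440 = $367,650.

$367,650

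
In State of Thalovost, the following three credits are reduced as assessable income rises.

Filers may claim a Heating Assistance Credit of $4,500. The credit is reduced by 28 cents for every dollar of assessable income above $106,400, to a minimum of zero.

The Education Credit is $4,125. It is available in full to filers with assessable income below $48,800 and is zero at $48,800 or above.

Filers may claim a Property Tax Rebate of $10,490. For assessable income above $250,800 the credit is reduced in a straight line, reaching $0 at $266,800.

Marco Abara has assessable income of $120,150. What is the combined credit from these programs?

Heating Assistance Credit: 28% of the $13,750 excess over $106,400 is $3,850; credit = $4,500 − $3,850 = $650.
Education Credit: $120,150 meets or exceeds the $48,800 cutoff, so the credit is $0.
Property Tax Rebate: $120,150 is at or below the $250,800 threshold, so the full $10,490 applies.
Total: $650 + $0 + $10,490 = $11,140.

$11,140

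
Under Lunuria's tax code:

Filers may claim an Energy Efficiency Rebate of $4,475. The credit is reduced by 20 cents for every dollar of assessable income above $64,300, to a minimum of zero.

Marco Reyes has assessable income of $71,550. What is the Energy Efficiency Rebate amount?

$3,025

Energy Efficiency Rebate: 20% of the $7,250 excess over $64,300 is $1,450; credit = $4,475 − $1,450 = $3,025.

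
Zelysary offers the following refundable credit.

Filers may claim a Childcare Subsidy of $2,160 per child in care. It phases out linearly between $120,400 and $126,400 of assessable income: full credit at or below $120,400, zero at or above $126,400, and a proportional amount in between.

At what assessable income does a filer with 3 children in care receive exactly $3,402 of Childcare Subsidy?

Full credit = 3 × $2,160 = $6,480.
$3,402 is 3,402/6,480 of the full $6,480, so 3,078/6,480 of the $6,000 range has been used: income = $120,400 + $6,000 × 3,078/6,480 = $123,250.

$123,250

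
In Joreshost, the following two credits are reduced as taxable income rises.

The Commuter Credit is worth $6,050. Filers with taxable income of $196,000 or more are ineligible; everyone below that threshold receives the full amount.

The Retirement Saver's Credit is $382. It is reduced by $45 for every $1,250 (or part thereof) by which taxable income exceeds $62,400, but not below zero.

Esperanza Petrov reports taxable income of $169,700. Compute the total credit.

$6,050

Commuter Credit: $169,700 is below the $196,000 cutoff, so the full $6,050 applies.
Retirement Saver's Credit: income exceeds $62,400 by $107,300 → 86 increments × $45 = $3,870 ≥ base, so the credit is $0.
Total: $6,050 + $0 = $6,050.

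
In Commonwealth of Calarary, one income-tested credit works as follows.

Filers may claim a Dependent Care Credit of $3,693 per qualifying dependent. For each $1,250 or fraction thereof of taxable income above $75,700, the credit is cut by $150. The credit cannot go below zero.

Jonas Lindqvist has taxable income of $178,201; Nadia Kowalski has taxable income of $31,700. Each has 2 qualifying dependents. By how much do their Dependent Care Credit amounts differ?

$7,386

Jonas ($178,201): Dependent Care Credit: base = 2 × $3,693 = $7,386. income exceeds $75,700 by $102,501 → 83 increments × $150 = $12,450 ≥ base, so the credit is $0.
Nadia ($31,700): Dependent Care Credit: base = 2 × $3,693 = $7,386. $31,700 is at or below the $75,700 threshold, so the full $7,386 applies.
Difference: |$0 − $7,386| = $7,386.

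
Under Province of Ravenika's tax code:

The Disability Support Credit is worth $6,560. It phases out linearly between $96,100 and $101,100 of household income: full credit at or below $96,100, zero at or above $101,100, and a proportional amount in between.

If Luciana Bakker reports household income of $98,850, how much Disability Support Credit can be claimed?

Disability Support Credit: $98,850 is $2,750 into a $5,000 phase-out range, leaving 2,250/5,000 of the credit: $6,560 × 2,250/5,000 = $2,952.

$2,952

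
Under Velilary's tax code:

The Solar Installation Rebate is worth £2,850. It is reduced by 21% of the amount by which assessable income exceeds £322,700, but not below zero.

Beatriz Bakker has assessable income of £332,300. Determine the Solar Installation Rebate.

£834

Solar Installation Rebate: 21% of the £9,600 excess over £322,700 is £2,016; credit = £2,850 − £2,016 = £834.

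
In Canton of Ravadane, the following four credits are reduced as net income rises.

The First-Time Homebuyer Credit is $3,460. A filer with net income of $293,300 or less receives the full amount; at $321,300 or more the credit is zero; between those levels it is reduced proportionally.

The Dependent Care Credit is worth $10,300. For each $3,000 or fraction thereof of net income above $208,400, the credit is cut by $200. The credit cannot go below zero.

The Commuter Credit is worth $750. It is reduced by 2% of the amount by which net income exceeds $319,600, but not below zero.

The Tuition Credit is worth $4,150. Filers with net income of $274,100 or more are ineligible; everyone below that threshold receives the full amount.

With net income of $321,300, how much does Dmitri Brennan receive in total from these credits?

$3,416

First-Time Homebuyer Credit: $321,300 is at or above $321,300, so the credit is $0.
Dependent Care Credit: income exceeds $208,400 by $112,900, which is 38 full-or-partial $3,000 increments; reduction = 38 × $200 = $7,600, leaving $2,700.
Commuter Credit: 2% of the $1,700 excess over $319,600 is $34; credit = $750 − $34 = $716.
Tuition Credit: $321,300 meets or exceeds the $274,100 cutoff, so the credit is $0.
Total: $0 + $2,700 + $716 + $0 = $3,416.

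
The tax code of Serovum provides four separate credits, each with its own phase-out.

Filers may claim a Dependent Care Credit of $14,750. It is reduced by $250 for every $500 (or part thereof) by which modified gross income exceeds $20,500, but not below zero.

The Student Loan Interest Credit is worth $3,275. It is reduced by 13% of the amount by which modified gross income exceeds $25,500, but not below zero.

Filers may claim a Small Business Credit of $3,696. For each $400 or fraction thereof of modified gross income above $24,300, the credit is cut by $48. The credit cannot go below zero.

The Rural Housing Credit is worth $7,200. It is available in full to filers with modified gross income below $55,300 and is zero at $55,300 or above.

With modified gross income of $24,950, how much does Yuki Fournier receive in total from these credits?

$26,575

Dependent Care Credit: income exceeds $20,500 by $4,450, which is 9 full-or-partial $500 increments; reduction = 9 × $250 = $2,250, leaving $12,500.
Student Loan Interest Credit: $24,950 is at or below the $25,500 threshold, so the full $3,275 applies.
Small Business Credit: income exceeds $24,300 by $650, which is 2 full-or-partial $400 increments; reduction = 2 × $48 = $96, leaving $3,600.
Rural Housing Credit: $24,950 is below the $55,300 cutoff, so the full $7,200 applies.
Total: $12,500 + $3,275 + $3,600 + $7,200 = $26,575.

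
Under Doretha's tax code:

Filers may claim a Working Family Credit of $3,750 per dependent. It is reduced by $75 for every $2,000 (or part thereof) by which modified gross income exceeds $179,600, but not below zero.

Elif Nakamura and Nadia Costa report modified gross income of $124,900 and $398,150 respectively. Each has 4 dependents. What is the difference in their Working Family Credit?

Elif ($124,900): Working Family Credit: base = 4 × $3,750 = $15,000. $124,900 is at or below the $179,600 threshold, so the full $15,000 applies.
Nadia ($398,150): Working Family Credit: base = 4 × $3,750 = $15,000. income exceeds $179,600 by $218,550, which is 110 full-or-partial $2,000 increments; reduction = 110 × $75 = $8,250, leaving $6,750.
Difference: |$15,000 − $6,750| = $8,250.

$8,250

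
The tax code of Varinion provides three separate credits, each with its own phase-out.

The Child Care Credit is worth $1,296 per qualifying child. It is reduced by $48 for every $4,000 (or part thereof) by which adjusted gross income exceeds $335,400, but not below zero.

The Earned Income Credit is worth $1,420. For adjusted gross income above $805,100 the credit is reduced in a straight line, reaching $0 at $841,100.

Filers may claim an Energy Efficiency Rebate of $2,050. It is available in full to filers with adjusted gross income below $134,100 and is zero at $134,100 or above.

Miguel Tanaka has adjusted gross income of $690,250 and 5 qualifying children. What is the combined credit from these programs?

$3,628

Child Care Credit: base = 5 × $1,296 = $6,480. income exceeds $335,400 by $354,850, which is 89 full-or-partial $4,000 increments; reduction = 89 × $48 = $4,272, leaving $2,208.
Earned Income Credit: $690,250 is at or below the $805,100 threshold, so the full $1,420 applies.
Energy Efficiency Rebate: $690,250 meets or exceeds the $134,100 cutoff, so the credit is $0.
Total: $2,208 + $1,420 + $0 = $3,628.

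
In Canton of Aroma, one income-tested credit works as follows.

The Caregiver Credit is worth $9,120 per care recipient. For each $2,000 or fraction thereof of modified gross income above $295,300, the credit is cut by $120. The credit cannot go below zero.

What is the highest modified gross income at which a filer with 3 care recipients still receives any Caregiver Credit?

$749,300

Full credit = 3 × $9,120 = $27,360.
After 227 increments the reduction is 227 × $120 = $27,240, leaving $120; one more increment wipes it out. Increment 227 ends at excess 227 × $2,000 = $454,000, so the highest qualifying income is $295,300 + $454,000 = $749,300.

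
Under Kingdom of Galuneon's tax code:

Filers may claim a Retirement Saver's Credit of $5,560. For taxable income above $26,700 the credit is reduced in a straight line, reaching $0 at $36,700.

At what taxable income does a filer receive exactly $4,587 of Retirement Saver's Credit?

$4,587 is 4,587/5,560 of the full $5,560, so 973/5,560 of the $10,000 range has been used: income = $26,700 + $10,000 × 973/5,560 = $28,450.

$28,450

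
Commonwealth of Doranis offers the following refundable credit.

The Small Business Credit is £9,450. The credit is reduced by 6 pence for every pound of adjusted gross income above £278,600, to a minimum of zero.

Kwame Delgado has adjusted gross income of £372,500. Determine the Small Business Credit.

£3,816

Small Business Credit: 6% of the £93,900 excess over £278,600 is £5,634; credit = £9,450 − £5,634 = £3,816.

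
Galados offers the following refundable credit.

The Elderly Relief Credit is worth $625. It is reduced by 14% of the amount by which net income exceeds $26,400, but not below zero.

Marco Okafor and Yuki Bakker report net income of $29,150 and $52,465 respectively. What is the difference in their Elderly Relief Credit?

$240

Marco ($29,150): Elderly Relief Credit: 14% of the $2,750 excess over $26,400 is $385; credit = $625 − $385 = $240.
Yuki ($52,465): Elderly Relief Credit: 14% of the $26,065 excess over $26,400 is $3,649.10 ≥ base, so the credit is $0.
Difference: |$240 − $0| = $240.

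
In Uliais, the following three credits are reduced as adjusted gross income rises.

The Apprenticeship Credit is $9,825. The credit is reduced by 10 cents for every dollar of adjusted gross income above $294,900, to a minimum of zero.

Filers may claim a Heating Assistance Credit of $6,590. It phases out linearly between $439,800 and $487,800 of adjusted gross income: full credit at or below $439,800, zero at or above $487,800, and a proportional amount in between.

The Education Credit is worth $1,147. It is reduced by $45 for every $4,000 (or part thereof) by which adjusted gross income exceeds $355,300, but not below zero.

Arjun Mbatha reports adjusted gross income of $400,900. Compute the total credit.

Apprenticeship Credit: 10% of the $106,000 excess over $294,900 is $10,600 ≥ base, so the credit is $0.
Heating Assistance Credit: $400,900 is at or below the $439,800 threshold, so the full $6,590 applies.
Education Credit: income exceeds $355,300 by $45,600, which is 12 full-or-partial $4,000 increments; reduction = 12 × $45 = $540, leaving $607.
Total: $0 + $6,590 + $607 = $7,197.

$7,197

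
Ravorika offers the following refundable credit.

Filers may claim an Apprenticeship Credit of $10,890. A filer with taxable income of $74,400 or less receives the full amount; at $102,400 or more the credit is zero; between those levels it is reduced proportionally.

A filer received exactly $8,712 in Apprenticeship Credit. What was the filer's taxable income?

$80,000

$8,712 is 8,712/10,890 of the full $10,890, so 2,178/10,890 of the $28,000 range has been used: income = $74,400 + $28,000 × 2,178/10,890 = $80,000.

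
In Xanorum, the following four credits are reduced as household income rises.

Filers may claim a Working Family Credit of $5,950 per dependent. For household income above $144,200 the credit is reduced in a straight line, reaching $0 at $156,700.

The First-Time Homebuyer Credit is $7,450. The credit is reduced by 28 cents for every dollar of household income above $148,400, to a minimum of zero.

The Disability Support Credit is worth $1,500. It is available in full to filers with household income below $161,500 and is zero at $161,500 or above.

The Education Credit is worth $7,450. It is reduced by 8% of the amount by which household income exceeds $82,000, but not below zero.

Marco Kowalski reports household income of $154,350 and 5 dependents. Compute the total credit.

Working Family Credit: base = 5 × $5,950 = $29,750. $154,350 is $10,150 into a $12,500 phase-out range, leaving 2,350/12,500 of the credit: $29,750 × 2,350/12,500 = $5,593.
First-Time Homebuyer Credit: 28% of the $5,950 excess over $148,400 is $1,666; credit = $7,450 − $1,666 = $5,784.
Disability Support Credit: $154,350 is below the $161,500 cutoff, so the full $1,500 applies.
Education Credit: 8% of the $72,350 excess over $82,000 is $5,788; credit = $7,450 − $5,788 = $1,662.
Total: $5,593 + $5,784 + $1,500 + $1,662 = $14,539.

$14,539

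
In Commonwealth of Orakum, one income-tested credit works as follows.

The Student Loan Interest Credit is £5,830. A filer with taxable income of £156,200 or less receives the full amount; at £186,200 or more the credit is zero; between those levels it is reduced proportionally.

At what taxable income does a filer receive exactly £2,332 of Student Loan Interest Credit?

£2,332 is 2,332/5,830 of the full £5,830, so 3,498/5,830 of the £30,000 range has been used: income = £156,200 + £30,000 × 3,498/5,830 = £174,200.

£174,200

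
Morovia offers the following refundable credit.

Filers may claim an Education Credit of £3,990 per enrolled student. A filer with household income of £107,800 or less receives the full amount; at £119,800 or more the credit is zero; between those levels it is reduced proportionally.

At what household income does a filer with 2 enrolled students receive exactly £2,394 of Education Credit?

Full credit = 2 × £3,990 = £7,980.
£2,394 is 2,394/7,980 of the full £7,980, so 5,586/7,980 of the £12,000 range has been used: income = £107,800 + £12,000 × 5,586/7,980 = £116,200.

£116,200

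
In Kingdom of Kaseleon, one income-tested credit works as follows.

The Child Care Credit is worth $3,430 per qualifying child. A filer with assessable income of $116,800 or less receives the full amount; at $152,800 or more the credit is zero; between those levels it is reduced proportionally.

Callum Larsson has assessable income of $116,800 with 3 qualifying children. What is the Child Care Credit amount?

Child Care Credit: base = 3 × $3,430 = $10,290. $116,800 is at or below the $116,800 threshold, so the full $10,290 applies.

$10,290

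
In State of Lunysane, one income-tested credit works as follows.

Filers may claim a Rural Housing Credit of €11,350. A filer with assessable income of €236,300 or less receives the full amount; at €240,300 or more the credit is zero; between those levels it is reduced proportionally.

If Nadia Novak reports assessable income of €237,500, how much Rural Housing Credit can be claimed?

Rural Housing Credit: €237,500 is €1,200 into a €4,000 phase-out range, leaving 2,800/4,000 of the credit: €11,350 × 2,800/4,000 = €7,945.

€7,945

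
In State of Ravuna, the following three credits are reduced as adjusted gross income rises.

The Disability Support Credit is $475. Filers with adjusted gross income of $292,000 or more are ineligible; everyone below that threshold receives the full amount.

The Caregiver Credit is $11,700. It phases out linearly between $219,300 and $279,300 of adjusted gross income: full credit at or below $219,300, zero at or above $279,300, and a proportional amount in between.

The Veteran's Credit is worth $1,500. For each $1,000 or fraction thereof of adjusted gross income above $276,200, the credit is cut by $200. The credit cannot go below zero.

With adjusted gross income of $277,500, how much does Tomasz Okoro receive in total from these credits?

$1,926

Disability Support Credit: $277,500 is below the $292,000 cutoff, so the full $475 applies.
Caregiver Credit: $277,500 is $58,200 into a $60,000 phase-out range, leaving 1,800/60,000 of the credit: $11,700 × 1,800/60,000 = $351.
Veteran's Credit: income exceeds $276,200 by $1,300, which is 2 full-or-partial $1,000 increments; reduction = 2 × $200 = $400, leaving $1,100.
Total: $475 + $351 + $1,100 = $1,926.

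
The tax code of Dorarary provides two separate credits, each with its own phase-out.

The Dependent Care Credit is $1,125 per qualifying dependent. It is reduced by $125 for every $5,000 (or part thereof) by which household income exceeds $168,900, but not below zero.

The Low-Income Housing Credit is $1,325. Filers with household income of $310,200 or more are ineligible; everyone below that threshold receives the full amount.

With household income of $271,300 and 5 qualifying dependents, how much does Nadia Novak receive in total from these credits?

Dependent Care Credit: base = 5 × $1,125 = $5,625. income exceeds $168,900 by $102,400, which is 21 full-or-partial $5,000 increments; reduction = 21 × $125 = $2,625, leaving $3,000.
Low-Income Housing Credit: $271,300 is below the $310,200 cutoff, so the full $1,325 applies.
Total: $3,000 + $1,325 = $4,325.

$4,325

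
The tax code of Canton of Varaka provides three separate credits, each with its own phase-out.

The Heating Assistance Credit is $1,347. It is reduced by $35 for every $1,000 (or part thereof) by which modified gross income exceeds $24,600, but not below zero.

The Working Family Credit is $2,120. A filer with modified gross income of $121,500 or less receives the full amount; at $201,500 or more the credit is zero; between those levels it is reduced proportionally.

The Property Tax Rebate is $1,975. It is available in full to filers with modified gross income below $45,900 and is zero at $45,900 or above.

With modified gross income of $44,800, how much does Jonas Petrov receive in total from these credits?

Heating Assistance Credit: income exceeds $24,600 by $20,200, which is 21 full-or-partial $1,000 increments; reduction = 21 × $35 = $735, leaving $612.
Working Family Credit: $44,800 is at or below the $121,500 threshold, so the full $2,120 applies.
Property Tax Rebate: $44,800 is below the $45,900 cutoff, so the full $1,975 applies.
Total: $612 + $2,120 + $1,975 = $4,707.

$4,707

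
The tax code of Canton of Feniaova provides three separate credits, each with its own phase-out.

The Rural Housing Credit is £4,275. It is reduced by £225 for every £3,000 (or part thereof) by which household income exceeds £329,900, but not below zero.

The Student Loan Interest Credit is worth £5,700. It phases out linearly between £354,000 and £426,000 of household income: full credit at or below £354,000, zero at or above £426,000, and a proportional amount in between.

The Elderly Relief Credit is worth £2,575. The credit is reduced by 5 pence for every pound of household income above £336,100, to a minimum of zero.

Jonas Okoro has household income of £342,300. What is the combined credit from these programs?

£11,115

Rural Housing Credit: income exceeds £329,900 by £12,400, which is 5 full-or-partial £3,000 increments; reduction = 5 × £225 = £1,125, leaving £3,150.
Student Loan Interest Credit: £342,300 is at or below the £354,000 threshold, so the full £5,700 applies.
Elderly Relief Credit: 5% of the £6,200 excess over £336,100 is £310; credit = £2,575 − £310 = £2,265.
Total: £3,150 + £5,700 + £2,265 = £11,115.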